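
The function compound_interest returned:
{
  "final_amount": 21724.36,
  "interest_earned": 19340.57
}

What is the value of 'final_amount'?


21724.36


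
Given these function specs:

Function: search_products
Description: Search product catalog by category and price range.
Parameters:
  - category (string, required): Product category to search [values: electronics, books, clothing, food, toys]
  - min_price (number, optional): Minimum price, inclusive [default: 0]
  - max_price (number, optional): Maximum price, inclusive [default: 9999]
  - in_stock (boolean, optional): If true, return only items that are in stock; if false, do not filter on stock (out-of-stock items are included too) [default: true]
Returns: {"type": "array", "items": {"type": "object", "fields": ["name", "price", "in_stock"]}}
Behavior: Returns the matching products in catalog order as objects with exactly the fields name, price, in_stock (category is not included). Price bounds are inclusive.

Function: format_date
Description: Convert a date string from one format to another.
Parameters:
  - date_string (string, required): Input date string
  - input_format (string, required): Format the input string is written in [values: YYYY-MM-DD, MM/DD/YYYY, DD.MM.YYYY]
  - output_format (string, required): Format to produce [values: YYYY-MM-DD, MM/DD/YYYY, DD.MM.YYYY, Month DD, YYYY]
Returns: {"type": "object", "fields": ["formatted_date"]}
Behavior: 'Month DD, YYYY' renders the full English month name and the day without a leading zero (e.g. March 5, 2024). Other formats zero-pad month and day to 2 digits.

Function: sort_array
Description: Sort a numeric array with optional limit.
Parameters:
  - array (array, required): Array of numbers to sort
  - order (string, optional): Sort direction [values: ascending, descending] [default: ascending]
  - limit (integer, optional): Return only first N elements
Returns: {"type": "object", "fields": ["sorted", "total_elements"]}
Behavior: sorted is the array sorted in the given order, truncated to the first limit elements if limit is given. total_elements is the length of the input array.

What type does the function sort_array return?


The sort_array spec declares Returns: {"type": "object", "fields": ["sorted", "total_elements"]}
Type:
object


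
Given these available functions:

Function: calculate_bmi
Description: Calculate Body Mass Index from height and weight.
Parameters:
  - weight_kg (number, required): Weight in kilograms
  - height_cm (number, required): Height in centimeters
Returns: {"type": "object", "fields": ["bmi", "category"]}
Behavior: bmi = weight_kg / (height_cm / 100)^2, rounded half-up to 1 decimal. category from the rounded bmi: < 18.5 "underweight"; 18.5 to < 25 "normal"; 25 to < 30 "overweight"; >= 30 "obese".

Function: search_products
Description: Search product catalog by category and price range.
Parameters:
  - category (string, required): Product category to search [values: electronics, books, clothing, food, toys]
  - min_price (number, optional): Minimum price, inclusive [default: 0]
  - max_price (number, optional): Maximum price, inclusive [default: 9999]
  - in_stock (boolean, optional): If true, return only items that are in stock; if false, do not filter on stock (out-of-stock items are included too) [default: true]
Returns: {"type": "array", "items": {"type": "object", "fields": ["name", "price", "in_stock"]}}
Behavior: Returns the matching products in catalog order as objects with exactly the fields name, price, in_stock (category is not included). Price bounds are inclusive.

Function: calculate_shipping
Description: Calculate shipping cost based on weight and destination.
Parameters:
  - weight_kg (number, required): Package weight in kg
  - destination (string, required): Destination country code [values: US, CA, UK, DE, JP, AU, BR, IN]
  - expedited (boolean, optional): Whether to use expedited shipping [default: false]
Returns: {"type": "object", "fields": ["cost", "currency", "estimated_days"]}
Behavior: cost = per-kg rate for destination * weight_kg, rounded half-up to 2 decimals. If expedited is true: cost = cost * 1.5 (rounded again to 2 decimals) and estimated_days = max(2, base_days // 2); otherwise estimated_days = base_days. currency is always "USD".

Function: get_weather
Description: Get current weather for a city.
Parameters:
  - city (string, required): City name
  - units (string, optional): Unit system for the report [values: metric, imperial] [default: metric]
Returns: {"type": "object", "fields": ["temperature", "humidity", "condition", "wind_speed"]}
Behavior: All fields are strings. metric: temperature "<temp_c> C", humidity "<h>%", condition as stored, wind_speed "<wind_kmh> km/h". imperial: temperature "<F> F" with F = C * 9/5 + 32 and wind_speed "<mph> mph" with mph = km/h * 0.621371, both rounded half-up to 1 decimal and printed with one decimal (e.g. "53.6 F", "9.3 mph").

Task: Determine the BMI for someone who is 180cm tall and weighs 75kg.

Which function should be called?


The task needs a function whose description is: Calculate Body Mass Index from height and weight.
calculate_bmi


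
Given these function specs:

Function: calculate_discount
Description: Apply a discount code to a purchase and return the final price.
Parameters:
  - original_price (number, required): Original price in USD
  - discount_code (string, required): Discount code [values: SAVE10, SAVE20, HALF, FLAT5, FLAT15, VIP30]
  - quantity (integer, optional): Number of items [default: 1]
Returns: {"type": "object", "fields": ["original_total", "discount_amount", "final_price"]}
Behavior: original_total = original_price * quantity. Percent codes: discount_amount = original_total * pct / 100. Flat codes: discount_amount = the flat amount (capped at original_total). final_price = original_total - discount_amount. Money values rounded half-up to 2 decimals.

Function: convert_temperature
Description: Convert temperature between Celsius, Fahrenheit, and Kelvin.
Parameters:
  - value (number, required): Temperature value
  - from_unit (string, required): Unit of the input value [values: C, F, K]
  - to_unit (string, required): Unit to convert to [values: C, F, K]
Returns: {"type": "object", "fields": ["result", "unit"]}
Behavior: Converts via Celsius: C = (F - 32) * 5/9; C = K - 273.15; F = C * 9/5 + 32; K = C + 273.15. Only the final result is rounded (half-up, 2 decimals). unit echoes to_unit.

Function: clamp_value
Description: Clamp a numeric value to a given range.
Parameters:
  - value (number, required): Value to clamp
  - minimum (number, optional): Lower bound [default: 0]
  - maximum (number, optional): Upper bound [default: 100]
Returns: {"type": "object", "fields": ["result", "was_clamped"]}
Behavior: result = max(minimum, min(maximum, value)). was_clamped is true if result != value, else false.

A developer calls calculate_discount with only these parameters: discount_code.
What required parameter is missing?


Required parameters: original_price, discount_code
Provided: discount_code
Missing: original_price
original_price


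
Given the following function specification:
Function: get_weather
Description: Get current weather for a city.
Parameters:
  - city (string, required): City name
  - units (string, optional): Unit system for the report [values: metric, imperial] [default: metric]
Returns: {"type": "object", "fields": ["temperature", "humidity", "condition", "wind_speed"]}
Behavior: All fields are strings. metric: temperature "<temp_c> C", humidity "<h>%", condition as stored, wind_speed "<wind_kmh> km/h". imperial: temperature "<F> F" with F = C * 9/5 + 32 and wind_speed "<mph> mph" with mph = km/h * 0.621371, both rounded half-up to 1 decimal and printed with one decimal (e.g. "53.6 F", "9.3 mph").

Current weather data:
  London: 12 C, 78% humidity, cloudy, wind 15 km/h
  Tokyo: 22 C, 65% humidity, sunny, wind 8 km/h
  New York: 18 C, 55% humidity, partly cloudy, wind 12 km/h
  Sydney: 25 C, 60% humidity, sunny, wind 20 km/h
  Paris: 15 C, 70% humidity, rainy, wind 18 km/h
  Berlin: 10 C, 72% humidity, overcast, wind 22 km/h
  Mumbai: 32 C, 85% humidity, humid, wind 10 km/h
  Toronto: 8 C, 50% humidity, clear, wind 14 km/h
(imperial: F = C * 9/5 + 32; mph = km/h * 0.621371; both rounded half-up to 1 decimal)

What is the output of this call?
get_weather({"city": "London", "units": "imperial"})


London record: 12 C, 78%, cloudy, 15 km/h
imperial: temperature = 12 * 9/5 + 32 = 53.6 -> 53.6 F
imperial: wind_speed = 15 * 0.621371 = 9.320565 -> 9.3 mph
Output:
{"temperature": "53.6 F", "humidity": "78%", "condition": "cloudy", "wind_speed": "9.3 mph"}


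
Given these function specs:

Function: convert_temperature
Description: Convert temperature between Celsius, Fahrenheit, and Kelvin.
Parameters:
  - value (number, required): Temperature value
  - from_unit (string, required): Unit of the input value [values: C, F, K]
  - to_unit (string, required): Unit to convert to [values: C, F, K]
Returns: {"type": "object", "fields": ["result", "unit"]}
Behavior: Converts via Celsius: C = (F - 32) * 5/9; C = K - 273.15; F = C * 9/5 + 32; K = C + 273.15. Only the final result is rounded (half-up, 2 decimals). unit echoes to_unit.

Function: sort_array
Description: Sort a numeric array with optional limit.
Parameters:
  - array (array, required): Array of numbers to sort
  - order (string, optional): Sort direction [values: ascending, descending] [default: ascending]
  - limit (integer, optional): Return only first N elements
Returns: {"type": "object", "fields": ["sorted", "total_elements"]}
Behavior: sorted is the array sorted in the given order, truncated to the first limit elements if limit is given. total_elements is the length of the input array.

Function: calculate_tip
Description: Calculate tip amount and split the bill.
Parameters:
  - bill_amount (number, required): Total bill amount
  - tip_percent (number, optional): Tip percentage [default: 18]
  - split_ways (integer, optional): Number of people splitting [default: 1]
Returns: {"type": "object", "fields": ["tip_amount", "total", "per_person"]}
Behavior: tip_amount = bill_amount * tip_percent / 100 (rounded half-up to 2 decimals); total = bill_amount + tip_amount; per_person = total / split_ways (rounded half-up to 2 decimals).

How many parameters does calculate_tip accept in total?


Parameters of calculate_tip: bill_amount (required), tip_percent (optional), split_ways (optional)
Total:
3


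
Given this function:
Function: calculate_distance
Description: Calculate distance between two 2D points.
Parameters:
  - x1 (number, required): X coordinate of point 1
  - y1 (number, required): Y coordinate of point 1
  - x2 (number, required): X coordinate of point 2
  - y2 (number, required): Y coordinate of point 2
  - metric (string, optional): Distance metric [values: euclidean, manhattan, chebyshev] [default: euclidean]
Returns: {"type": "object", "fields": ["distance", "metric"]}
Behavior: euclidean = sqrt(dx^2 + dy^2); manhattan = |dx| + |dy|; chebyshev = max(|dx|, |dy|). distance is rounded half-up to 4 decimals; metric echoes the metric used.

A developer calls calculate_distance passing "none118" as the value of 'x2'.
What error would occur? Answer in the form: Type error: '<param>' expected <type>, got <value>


Spec: 'x2' is declared as number; "none118" is a string.
Type error: 'x2' expected number, got "none118"


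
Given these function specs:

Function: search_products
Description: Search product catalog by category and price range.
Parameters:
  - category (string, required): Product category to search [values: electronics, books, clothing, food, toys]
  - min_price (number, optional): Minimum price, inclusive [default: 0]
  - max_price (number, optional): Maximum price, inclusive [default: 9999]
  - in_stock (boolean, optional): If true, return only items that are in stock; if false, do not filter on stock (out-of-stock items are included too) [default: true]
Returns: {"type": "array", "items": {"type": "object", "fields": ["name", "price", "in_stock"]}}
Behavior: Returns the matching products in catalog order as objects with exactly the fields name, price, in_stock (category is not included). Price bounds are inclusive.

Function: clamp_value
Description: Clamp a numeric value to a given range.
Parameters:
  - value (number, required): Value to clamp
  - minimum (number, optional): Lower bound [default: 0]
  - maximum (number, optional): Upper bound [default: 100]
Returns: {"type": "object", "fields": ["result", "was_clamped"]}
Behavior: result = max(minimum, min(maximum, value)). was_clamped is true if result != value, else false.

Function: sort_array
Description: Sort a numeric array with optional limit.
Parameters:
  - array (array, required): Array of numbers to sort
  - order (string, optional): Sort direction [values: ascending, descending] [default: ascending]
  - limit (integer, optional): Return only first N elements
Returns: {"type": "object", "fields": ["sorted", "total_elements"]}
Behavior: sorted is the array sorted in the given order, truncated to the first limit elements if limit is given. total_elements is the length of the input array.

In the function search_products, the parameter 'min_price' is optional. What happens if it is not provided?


The search_products spec declares:
  - min_price (number, optional): Minimum price, inclusive [default: 0]
It defaults to 0


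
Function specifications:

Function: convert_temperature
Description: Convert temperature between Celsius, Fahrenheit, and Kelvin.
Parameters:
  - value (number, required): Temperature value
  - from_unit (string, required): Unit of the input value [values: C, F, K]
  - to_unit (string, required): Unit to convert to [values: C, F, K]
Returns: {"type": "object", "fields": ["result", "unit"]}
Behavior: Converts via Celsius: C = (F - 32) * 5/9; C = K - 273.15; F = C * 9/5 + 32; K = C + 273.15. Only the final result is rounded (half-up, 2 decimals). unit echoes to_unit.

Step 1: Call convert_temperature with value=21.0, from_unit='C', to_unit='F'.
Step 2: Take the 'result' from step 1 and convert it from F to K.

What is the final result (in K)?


Step 1: convert_temperature(value=21.0, from_unit=C, to_unit=F)
  Input already in C: 21
  To F: 21 * 9/5 + 32 = 69.8
  Round to 2 decimals: 69.8
  -> result = 69.8 F
Step 2: convert_temperature(value=69.8, from_unit=F, to_unit=K)
  To C: (69.8 - 32) * 5/9 = 21
  To K: 21 + 273.15 = 294.15
  Round to 2 decimals: 294.15
  -> result = 294.15 K
294.15 K


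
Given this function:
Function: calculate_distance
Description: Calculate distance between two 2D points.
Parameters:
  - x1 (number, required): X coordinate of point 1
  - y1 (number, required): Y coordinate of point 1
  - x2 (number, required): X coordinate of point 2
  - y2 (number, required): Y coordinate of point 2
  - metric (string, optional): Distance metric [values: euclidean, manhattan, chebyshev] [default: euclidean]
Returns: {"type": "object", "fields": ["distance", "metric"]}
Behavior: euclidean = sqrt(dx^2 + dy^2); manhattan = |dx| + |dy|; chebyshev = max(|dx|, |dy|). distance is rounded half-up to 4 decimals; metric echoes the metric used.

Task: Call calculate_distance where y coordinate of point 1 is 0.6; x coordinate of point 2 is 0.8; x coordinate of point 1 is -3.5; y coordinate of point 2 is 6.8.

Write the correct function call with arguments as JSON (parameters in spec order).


Mapping each described value to its parameter name:
  'Y coordinate of point 1' -> y1 = 0.6
  'X coordinate of point 2' -> x2 = 0.8
  'X coordinate of point 1' -> x1 = -3.5
  'Y coordinate of point 2' -> y2 = 6.8
calculate_distance({"x1": -3.5, "y1": 0.6, "x2": 0.8, "y2": 6.8})


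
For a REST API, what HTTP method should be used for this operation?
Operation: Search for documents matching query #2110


GET = read, POST = create, PUT = update/replace, DELETE = remove
This operation is a read.
GET


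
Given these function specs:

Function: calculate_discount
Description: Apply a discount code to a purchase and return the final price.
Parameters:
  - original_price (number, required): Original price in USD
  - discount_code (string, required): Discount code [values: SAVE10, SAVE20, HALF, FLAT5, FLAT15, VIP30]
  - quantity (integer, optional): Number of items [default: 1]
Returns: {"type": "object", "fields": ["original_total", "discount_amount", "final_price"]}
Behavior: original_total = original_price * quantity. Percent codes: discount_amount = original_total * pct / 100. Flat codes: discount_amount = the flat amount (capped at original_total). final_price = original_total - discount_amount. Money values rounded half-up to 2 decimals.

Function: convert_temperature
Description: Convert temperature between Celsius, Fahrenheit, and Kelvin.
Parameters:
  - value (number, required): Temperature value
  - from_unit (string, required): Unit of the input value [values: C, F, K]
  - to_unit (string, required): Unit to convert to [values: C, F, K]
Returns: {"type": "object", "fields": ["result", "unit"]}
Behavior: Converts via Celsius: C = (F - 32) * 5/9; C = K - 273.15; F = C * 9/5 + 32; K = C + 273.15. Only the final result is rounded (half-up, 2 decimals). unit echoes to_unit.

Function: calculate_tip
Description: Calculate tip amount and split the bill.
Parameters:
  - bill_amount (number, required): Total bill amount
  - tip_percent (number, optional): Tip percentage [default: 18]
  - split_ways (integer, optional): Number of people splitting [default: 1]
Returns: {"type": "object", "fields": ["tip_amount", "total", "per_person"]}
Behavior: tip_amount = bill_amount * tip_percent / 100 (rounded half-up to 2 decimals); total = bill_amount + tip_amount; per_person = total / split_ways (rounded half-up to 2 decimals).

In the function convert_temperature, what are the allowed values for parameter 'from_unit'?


The convert_temperature spec declares:
  - from_unit (string, required): Unit of the input value [values: C, F, K]
Allowed values:
C, F, K


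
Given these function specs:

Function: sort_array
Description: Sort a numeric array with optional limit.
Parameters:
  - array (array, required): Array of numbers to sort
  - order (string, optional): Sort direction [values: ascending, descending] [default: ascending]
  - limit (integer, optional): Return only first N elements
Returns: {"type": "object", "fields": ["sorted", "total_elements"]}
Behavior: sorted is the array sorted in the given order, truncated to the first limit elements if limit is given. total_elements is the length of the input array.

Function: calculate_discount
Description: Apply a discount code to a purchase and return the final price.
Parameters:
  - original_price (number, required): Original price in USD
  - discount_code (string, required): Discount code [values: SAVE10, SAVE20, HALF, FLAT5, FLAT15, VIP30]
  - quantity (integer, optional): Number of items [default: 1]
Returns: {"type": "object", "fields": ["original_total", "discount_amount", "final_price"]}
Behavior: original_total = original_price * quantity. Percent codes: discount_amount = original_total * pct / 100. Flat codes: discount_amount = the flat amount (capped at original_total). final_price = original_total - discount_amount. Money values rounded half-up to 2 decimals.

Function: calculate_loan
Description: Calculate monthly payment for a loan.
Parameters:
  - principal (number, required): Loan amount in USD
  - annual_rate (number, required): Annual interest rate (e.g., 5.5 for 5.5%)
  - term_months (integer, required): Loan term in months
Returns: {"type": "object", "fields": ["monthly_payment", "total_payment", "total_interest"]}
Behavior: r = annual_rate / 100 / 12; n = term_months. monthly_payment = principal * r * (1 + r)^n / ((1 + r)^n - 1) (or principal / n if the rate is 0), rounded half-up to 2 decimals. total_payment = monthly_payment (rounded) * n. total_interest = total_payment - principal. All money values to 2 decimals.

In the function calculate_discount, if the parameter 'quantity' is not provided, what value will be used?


The calculate_discount spec declares:
  - quantity (integer, optional): Number of items [default: 1]
Default:
1


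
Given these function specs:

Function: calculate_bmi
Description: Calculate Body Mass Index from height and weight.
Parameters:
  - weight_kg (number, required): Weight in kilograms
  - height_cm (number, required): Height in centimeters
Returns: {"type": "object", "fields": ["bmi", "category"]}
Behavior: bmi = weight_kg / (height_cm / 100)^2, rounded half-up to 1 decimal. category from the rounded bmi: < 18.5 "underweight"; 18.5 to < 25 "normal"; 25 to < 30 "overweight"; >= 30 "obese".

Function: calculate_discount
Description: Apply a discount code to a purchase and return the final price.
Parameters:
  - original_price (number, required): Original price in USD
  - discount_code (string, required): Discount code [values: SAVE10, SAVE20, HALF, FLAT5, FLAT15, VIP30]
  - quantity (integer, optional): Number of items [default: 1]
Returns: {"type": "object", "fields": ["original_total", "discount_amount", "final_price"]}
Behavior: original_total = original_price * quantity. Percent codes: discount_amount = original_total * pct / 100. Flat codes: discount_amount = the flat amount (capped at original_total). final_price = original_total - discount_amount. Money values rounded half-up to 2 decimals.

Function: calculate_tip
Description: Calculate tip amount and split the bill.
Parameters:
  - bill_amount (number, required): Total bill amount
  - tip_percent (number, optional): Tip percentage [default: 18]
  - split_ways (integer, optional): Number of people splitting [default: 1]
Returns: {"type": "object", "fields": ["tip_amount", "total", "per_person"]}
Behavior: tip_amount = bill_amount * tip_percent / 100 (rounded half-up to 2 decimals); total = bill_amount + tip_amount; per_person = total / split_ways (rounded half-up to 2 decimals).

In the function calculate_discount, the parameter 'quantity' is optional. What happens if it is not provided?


The calculate_discount spec declares:
  - quantity (integer, optional): Number of items [default: 1]
It defaults to 1


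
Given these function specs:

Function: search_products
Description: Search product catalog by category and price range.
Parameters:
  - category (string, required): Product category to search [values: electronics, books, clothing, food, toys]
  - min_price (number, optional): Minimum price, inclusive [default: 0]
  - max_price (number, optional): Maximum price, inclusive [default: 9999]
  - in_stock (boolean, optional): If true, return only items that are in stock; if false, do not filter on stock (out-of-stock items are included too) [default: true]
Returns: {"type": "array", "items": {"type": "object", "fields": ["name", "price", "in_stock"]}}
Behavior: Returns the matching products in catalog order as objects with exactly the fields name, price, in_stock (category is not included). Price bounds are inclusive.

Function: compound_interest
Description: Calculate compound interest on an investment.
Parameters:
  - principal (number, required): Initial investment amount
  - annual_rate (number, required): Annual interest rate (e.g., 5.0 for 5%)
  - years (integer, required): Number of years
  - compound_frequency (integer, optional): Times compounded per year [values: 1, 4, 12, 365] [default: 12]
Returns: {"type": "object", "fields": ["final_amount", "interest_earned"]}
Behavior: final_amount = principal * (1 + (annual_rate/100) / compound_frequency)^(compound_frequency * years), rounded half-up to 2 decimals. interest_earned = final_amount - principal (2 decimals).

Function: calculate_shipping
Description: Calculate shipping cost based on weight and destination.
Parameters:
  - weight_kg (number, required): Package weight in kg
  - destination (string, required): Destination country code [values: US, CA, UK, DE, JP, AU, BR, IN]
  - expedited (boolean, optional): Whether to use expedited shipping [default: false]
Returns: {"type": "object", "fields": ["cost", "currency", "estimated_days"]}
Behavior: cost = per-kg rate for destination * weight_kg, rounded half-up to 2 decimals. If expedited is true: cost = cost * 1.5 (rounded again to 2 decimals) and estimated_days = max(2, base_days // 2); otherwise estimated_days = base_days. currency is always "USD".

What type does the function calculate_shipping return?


The calculate_shipping spec declares Returns: {"type": "object", "fields": ["cost", "currency", "estimated_days"]}
Type:
object


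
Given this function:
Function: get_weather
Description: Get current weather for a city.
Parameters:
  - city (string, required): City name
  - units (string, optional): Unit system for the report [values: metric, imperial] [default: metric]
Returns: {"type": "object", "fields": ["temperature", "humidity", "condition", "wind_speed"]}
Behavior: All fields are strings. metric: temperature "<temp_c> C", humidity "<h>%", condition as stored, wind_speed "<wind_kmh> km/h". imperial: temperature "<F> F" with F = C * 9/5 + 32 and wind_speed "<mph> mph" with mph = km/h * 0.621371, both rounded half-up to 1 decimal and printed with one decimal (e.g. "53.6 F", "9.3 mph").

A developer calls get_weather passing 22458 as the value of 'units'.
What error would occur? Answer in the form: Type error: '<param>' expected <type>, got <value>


Spec: 'units' is declared as string; 22458 is an integer.
Type error: 'units' expected string, got 22458


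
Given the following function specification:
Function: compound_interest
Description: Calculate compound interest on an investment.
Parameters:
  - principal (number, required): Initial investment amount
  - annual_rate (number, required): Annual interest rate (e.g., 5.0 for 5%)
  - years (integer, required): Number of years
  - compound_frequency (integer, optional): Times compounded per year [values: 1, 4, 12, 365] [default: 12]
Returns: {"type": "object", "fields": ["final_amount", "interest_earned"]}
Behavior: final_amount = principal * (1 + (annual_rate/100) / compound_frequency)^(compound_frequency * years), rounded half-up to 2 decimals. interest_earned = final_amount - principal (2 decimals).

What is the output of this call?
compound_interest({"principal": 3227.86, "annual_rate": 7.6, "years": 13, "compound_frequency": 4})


rate per period = 7.6/100/4 = 0.019 (keep full precision); periods = 4 * 13 = 52
(1 + 0.019)^52 = 2.66107778
final_amount = 3227.86 * 2.66107778 = 8589.586517 -> 8589.59
interest_earned = 8589.59 - 3227.86 = 5361.73
Output:
{"final_amount": 8589.59, "interest_earned": 5361.73}


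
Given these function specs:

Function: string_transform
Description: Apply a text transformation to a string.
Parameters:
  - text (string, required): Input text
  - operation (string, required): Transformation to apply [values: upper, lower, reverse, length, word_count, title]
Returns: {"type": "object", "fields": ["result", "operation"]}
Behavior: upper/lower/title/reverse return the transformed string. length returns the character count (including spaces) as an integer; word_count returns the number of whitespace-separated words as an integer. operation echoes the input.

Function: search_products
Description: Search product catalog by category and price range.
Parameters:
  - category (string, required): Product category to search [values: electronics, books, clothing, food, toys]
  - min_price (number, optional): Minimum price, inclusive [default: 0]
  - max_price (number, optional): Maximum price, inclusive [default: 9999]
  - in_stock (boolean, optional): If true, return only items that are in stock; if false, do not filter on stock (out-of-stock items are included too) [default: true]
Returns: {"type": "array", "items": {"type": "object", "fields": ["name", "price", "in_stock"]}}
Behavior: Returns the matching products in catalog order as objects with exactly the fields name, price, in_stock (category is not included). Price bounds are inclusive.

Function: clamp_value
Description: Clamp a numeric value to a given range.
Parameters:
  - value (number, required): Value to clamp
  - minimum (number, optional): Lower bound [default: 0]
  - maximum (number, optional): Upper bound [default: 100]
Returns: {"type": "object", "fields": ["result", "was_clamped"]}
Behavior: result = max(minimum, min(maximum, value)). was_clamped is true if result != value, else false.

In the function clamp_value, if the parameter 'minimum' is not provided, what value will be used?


The clamp_value spec declares:
  - minimum (number, optional): Lower bound [default: 0]
Default:
0


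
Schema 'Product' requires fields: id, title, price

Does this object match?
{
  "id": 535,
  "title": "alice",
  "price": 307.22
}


Checking required fields... All present.
Valid - all required fields present


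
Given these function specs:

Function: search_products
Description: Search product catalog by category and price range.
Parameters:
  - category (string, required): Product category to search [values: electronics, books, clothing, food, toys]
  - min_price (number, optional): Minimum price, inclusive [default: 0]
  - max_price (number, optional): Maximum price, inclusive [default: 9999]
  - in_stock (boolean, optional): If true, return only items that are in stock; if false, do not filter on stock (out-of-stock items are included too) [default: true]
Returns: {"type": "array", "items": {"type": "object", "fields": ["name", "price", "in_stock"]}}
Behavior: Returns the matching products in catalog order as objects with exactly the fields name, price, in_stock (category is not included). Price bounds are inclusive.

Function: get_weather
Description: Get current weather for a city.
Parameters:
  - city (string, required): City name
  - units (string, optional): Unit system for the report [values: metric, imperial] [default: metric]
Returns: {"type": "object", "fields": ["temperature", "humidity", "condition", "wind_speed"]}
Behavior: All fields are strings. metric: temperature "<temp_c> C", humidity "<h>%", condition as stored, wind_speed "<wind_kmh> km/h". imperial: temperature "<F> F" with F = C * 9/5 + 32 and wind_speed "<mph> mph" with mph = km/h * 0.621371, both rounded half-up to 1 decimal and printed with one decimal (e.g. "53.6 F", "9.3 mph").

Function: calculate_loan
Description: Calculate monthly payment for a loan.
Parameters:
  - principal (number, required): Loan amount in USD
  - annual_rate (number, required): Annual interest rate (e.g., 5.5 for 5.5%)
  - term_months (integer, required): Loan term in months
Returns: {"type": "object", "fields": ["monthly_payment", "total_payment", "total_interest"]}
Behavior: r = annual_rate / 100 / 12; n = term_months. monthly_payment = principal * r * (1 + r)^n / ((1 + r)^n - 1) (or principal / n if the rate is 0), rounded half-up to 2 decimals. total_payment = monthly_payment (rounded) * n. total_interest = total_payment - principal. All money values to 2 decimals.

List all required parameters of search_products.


Parameters of search_products and their required/optional flag:
  category: required
  min_price: optional
  max_price: optional
  in_stock: optional
category


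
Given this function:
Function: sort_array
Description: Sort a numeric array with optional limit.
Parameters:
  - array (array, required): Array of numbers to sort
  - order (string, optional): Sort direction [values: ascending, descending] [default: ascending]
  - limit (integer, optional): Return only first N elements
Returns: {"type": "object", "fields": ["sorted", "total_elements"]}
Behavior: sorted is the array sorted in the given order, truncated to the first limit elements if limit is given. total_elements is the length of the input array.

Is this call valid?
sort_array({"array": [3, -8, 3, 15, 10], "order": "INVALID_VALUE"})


Checking parameter values...
Parameter 'order' has value 'INVALID_VALUE' not in allowed: ascending, descending
Invalid - 'order' must be one of ascending, descending


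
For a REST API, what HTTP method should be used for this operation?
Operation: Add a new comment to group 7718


GET = read, POST = create, PUT = update/replace, DELETE = remove
This operation is a create.
POST


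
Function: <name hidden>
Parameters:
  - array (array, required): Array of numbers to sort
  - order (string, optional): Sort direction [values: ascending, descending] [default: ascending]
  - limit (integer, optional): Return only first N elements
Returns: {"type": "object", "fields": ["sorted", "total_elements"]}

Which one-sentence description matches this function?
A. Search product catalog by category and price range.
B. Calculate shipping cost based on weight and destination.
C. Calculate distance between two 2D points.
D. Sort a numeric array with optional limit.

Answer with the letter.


Parameters array, order, limit and return ["sorted", "total_elements"] fit: Sort a numeric array with optional limit.
D


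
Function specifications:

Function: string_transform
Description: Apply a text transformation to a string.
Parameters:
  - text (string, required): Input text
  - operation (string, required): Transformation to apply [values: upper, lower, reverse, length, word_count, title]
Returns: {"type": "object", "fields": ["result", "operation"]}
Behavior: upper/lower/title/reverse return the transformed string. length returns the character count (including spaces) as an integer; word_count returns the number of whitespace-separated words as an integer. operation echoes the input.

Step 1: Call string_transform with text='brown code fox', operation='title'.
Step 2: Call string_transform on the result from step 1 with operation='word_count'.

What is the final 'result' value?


Step 1: string_transform(text='brown code fox', operation='title')
  -> result = 'Brown Code Fox'
Step 2: string_transform(text='Brown Code Fox', operation='word_count')
  words: Brown, Code, Fox -> 3
  -> result = 3
3


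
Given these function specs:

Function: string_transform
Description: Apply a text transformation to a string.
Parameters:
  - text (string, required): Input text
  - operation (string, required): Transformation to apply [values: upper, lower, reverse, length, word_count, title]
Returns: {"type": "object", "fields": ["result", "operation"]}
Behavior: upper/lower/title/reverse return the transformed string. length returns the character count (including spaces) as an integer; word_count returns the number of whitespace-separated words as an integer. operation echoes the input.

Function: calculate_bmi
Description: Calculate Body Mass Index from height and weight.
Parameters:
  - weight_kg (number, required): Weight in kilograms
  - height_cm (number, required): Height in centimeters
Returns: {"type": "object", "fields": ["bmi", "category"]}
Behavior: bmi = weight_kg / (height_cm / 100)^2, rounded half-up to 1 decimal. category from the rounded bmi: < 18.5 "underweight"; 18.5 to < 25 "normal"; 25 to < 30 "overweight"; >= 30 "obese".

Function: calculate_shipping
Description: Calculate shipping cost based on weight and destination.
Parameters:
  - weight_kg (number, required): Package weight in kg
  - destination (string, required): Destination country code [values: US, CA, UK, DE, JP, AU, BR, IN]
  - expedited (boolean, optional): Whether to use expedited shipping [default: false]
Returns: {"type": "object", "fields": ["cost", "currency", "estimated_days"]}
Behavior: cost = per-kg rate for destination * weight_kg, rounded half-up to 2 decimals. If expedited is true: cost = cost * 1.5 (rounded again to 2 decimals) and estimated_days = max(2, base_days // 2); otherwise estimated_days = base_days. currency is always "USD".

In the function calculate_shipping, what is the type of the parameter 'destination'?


The calculate_shipping spec declares:
  - destination (string, required): Destination country code [values: US, CA, UK, DE, JP, AU, BR, IN]
Type:
string


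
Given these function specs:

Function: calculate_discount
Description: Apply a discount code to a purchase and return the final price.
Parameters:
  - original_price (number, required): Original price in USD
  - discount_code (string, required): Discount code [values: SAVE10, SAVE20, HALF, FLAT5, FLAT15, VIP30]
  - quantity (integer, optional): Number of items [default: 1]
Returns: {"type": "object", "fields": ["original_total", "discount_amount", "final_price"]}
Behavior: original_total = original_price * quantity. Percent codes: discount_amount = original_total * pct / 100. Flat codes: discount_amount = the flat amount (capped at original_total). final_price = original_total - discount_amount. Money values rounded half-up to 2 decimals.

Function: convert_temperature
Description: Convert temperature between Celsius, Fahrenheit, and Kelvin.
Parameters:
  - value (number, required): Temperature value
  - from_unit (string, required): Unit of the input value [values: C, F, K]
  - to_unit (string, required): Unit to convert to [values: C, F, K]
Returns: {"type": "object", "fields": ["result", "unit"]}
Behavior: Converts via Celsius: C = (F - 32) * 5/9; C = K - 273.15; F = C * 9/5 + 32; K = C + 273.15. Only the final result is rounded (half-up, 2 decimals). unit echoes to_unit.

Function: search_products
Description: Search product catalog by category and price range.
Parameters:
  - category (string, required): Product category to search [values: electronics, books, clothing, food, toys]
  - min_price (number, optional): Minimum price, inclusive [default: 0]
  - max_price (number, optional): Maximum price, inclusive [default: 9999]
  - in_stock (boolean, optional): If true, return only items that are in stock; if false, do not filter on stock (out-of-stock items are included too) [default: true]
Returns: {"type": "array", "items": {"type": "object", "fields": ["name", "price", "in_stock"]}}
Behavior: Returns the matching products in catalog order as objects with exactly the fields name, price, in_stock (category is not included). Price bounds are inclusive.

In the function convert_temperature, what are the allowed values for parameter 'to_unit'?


The convert_temperature spec declares:
  - to_unit (string, required): Unit to convert to [values: C, F, K]
Allowed values:
C, F, K


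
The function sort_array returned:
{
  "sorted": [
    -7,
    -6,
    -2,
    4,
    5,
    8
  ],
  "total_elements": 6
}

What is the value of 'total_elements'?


6


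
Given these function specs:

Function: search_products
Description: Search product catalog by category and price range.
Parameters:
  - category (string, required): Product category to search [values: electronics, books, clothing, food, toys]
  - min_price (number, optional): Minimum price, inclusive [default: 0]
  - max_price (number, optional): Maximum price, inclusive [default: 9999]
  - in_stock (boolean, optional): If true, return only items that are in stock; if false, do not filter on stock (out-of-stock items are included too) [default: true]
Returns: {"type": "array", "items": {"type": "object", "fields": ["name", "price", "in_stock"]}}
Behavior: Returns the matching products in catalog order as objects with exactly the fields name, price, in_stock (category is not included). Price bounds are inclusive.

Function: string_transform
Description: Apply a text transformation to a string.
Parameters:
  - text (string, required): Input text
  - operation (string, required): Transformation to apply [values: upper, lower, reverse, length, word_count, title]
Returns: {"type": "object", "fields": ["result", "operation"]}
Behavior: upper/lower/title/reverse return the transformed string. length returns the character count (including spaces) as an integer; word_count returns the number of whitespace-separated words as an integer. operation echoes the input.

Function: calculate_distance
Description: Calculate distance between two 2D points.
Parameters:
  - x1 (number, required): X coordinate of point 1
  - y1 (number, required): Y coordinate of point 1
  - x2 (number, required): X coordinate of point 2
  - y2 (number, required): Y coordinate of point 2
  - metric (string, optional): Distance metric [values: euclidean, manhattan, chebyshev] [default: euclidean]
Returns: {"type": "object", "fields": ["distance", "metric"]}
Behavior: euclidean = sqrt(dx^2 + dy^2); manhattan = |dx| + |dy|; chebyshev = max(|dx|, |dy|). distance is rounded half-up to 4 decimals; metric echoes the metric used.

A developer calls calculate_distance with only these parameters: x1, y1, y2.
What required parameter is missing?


Required parameters: x1, y1, x2, y2
Provided: x1, y1, y2
Missing: x2
x2
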